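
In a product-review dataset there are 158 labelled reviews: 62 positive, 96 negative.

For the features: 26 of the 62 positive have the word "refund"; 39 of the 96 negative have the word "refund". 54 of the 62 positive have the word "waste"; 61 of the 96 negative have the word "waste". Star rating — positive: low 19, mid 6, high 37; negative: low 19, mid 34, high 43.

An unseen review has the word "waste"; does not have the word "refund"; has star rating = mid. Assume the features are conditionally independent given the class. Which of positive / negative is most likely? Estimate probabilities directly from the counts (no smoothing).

negative

positive: (62/158) × (36/62) × (54/62) × (6/62) ≈ 0.0192047
negative: (96/158) × (57/96) × (61/96) × (34/96) ≈ 0.0811865
Highest score → negative.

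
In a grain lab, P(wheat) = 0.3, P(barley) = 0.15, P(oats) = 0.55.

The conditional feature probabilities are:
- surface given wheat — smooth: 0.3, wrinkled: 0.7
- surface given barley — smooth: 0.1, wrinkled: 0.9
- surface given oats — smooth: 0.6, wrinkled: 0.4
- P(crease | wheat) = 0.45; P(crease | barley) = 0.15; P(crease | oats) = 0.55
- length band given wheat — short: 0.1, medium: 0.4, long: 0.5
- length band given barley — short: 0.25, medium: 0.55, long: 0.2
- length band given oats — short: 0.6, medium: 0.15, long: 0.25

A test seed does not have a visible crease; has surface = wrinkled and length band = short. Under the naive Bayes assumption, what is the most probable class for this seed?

oats

wheat: 0.3 × 0.7 × (1−0.45) × 0.1 = 0.01155
barley: 0.15 × 0.9 × (1−0.15) × 0.25 = 0.0286875
oats: 0.55 × 0.4 × (1−0.55) × 0.6 = 0.0594
Highest score → oats.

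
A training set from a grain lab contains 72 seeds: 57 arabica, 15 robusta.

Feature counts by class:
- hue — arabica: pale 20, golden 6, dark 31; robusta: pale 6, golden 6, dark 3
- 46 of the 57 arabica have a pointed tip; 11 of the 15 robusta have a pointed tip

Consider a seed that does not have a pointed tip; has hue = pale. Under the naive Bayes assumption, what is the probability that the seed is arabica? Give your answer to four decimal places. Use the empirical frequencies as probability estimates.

arabica: (57/72) × (20/57) × (11/57) ≈ 0.0536062
robusta: (15/72) × (6/15) × (4/15) ≈ 0.0222222
P(arabica | x) = 0.0536062 / 0.0758284 ≈ 0.7069

0.7069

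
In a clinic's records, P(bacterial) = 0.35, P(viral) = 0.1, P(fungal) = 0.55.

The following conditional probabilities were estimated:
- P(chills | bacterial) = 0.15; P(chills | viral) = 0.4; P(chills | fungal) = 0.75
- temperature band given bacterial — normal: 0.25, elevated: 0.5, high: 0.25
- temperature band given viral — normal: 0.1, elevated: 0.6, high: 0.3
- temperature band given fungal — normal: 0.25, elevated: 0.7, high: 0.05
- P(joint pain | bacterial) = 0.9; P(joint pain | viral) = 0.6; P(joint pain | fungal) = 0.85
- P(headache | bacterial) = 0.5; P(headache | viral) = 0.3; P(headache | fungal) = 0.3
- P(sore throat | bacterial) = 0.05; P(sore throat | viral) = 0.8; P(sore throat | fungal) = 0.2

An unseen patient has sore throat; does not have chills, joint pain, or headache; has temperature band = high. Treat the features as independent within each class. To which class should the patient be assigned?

bacterial: 0.35 × (1−0.15) × 0.25 × (1−0.9) × (1−0.5) × 0.05 = 0.0001859375
viral: 0.1 × (1−0.4) × 0.3 × (1−0.6) × (1−0.3) × 0.8 = 0.004032
fungal: 0.55 × (1−0.75) × 0.05 × (1−0.85) × (1−0.3) × 0.2 = 0.000144375
Highest score → viral.

viral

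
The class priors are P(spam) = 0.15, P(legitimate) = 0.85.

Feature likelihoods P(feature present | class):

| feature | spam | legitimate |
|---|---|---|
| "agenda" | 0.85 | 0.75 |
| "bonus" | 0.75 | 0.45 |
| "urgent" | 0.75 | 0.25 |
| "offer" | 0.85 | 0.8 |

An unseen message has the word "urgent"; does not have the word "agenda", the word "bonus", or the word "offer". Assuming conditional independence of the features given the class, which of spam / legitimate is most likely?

spam: 0.15 × (1−0.85) × (1−0.75) × 0.75 × (1−0.85) = 0.0006328125
legitimate: 0.85 × (1−0.75) × (1−0.45) × 0.25 × (1−0.8) = 0.00584375
Highest score → legitimate.

legitimate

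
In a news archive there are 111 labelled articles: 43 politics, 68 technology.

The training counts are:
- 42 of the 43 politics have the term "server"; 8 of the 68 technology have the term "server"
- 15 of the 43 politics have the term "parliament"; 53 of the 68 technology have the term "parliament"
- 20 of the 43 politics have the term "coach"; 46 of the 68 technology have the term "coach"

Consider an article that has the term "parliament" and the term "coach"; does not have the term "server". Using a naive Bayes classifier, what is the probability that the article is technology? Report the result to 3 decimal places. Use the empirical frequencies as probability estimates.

0.995

politics: (43/111) × (1/43) × (15/43) × (20/43) ≈ 0.00146171
technology: (68/111) × (60/68) × (53/68) × (46/68) ≈ 0.285
P(technology | x) = 0.285 / 0.28646171 ≈ 0.995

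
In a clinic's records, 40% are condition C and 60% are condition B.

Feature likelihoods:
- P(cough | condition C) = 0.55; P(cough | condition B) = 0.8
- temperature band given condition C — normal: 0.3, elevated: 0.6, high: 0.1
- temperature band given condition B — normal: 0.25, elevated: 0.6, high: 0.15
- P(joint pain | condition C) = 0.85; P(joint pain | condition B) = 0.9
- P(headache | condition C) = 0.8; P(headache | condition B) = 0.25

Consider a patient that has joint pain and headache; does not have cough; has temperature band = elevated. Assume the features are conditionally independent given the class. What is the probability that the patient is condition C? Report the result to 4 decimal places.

condition C: 0.4 × (1−0.55) × 0.6 × 0.85 × 0.8 = 0.07344
condition B: 0.6 × (1−0.8) × 0.6 × 0.9 × 0.25 = 0.0162
P(condition C | x) = 0.07344 / 0.08964 ≈ 0.8193

0.8193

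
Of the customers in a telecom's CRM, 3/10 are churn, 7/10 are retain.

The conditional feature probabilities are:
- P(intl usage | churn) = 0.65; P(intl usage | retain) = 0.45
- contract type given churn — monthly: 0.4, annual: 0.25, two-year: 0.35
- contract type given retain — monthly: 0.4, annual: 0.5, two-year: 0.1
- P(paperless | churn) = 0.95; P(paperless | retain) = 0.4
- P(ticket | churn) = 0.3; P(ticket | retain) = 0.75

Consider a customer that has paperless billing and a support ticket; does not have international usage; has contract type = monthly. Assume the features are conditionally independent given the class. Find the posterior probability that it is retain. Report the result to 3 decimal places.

churn: 0.3 × (1−0.65) × 0.4 × 0.95 × 0.3 = 0.01197
retain: 0.7 × (1−0.45) × 0.4 × 0.4 × 0.75 = 0.0462
P(retain | x) = 0.0462 / 0.05817 ≈ 0.794

0.794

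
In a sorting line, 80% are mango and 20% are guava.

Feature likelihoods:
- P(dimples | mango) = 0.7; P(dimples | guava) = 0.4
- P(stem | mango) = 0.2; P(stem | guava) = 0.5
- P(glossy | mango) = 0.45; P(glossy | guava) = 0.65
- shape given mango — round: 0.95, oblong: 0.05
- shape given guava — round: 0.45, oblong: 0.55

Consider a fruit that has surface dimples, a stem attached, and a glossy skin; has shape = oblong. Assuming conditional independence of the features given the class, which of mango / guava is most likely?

guava

mango: 0.8 × 0.7 × 0.2 × 0.45 × 0.05 = 0.00252
guava: 0.2 × 0.4 × 0.5 × 0.65 × 0.55 = 0.0143
Highest score → guava.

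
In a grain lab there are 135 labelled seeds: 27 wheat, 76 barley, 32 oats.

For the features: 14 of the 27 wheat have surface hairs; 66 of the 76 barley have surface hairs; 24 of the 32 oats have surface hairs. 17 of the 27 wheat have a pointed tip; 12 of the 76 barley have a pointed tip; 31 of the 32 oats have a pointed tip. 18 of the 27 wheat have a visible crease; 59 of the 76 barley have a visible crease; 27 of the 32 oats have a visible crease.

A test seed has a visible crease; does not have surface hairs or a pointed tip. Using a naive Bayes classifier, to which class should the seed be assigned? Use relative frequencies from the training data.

wheat: (27/135) × (13/27) × (10/27) × (18/27) ≈ 0.0237769
barley: (76/135) × (10/76) × (64/76) × (59/76) ≈ 0.0484252
oats: (32/135) × (8/32) × (1/32) × (27/32) = 0.0015625
Highest score → barley.

barley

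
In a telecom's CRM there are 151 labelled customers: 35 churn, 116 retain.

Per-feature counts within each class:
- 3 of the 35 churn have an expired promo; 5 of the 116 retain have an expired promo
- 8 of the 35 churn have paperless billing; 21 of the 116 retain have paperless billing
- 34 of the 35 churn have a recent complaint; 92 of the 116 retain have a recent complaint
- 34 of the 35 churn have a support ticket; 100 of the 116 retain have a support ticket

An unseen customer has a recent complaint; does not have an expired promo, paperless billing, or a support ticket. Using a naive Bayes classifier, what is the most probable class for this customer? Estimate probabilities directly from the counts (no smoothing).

churn: (35/151) × (32/35) × (27/35) × (34/35) × (1/35) ≈ 0.00453745
retain: (116/151) × (111/116) × (95/116) × (92/116) × (16/116) ≈ 0.0658572
Highest score → retain.

retain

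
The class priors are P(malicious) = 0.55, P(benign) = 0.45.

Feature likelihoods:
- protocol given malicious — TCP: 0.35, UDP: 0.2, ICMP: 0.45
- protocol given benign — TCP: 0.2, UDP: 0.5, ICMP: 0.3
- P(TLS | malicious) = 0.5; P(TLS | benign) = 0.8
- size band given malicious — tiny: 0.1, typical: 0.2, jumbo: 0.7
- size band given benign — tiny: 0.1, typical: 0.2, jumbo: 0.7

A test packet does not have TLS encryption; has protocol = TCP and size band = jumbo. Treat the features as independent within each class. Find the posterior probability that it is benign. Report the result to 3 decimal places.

0.158

malicious: 0.55 × 0.35 × (1−0.5) × 0.7 = 0.067375
benign: 0.45 × 0.2 × (1−0.8) × 0.7 = 0.0126
P(benign | x) = 0.0126 / 0.079975 ≈ 0.158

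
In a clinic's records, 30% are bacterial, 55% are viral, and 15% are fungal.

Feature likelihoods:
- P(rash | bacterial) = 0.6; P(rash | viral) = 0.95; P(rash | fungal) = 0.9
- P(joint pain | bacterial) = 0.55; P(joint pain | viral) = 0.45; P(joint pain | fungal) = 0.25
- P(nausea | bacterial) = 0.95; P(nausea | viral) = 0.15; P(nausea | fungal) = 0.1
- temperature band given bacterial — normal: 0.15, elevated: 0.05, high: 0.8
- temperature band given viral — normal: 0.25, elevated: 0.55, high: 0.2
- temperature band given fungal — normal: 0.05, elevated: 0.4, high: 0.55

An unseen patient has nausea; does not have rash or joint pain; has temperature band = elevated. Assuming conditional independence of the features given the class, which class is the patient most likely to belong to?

bacterial

bacterial: 0.3 × (1−0.6) × (1−0.55) × 0.95 × 0.05 = 0.002565
viral: 0.55 × (1−0.95) × (1−0.45) × 0.15 × 0.55 = 0.0012478125
fungal: 0.15 × (1−0.9) × (1−0.25) × 0.1 × 0.4 = 0.00045
Highest score → bacterial.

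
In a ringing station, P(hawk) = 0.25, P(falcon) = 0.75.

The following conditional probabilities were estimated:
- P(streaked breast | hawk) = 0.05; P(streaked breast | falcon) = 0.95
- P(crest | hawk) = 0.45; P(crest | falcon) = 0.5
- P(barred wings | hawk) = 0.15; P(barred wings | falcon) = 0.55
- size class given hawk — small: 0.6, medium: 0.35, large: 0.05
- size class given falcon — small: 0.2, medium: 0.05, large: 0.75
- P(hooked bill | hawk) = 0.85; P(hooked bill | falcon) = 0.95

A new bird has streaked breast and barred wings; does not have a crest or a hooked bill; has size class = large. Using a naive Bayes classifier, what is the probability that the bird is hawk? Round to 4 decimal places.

0.0011

hawk: 0.25 × 0.05 × (1−0.45) × 0.15 × 0.05 × (1−0.85) = 0.000007734375
falcon: 0.75 × 0.95 × (1−0.5) × 0.55 × 0.75 × (1−0.95) = 0.00734765625
P(hawk | x) = 0.000007734375 / 0.007355390625 ≈ 0.0011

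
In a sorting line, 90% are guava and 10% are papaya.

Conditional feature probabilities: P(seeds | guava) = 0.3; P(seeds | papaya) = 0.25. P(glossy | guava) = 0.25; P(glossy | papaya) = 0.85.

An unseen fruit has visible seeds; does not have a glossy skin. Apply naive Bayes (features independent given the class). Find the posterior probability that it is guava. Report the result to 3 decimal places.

0.982

guava: 0.9 × 0.3 × (1−0.25) = 0.2025
papaya: 0.1 × 0.25 × (1−0.85) = 0.00375
P(guava | x) = 0.2025 / 0.20625 ≈ 0.982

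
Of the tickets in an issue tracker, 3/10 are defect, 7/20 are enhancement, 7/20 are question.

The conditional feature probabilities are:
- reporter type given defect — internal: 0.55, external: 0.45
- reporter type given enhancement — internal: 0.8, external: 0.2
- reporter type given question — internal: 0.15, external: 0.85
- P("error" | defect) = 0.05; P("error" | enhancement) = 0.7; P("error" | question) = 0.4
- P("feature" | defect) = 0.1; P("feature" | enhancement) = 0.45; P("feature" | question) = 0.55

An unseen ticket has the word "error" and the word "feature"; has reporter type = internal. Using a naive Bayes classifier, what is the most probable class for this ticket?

defect: 0.3 × 0.55 × 0.05 × 0.1 = 0.000825
enhancement: 0.35 × 0.8 × 0.7 × 0.45 = 0.0882
question: 0.35 × 0.15 × 0.4 × 0.55 = 0.01155
Highest score → enhancement.

enhancement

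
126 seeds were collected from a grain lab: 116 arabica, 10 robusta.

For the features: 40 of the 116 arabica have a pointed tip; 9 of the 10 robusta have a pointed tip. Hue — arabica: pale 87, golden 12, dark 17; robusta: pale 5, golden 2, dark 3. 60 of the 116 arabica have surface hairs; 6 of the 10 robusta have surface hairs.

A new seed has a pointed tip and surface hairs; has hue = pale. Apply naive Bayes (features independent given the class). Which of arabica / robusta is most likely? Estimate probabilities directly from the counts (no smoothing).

arabica: (116/126) × (40/116) × (87/116) × (60/116) ≈ 0.123153
robusta: (10/126) × (9/10) × (5/10) × (6/10) ≈ 0.0214286
Highest score → arabica.

arabica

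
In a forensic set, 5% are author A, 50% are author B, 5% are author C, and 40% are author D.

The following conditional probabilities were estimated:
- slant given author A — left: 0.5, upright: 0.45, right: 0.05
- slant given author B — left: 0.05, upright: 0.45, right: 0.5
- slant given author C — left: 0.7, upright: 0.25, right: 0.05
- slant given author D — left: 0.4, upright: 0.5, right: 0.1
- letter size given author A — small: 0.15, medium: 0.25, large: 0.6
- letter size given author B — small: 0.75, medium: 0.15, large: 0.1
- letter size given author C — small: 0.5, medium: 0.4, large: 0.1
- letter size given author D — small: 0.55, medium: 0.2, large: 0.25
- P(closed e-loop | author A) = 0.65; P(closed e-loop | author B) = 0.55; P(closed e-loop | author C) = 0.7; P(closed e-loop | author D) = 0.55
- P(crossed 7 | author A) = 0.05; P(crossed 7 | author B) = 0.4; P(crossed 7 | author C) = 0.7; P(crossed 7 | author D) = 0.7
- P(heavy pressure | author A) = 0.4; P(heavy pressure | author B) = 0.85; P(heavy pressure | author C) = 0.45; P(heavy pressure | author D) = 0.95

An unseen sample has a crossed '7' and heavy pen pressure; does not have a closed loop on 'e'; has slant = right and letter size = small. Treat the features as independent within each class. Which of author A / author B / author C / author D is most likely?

author B

author A: 0.05 × 0.05 × 0.15 × (1−0.65) × 0.05 × 0.4 = 0.000002625
author B: 0.5 × 0.5 × 0.75 × (1−0.55) × 0.4 × 0.85 = 0.0286875
author C: 0.05 × 0.05 × 0.5 × (1−0.7) × 0.7 × 0.45 = 0.000118125
author D: 0.4 × 0.1 × 0.55 × (1−0.55) × 0.7 × 0.95 = 0.0065835
Highest score → author B.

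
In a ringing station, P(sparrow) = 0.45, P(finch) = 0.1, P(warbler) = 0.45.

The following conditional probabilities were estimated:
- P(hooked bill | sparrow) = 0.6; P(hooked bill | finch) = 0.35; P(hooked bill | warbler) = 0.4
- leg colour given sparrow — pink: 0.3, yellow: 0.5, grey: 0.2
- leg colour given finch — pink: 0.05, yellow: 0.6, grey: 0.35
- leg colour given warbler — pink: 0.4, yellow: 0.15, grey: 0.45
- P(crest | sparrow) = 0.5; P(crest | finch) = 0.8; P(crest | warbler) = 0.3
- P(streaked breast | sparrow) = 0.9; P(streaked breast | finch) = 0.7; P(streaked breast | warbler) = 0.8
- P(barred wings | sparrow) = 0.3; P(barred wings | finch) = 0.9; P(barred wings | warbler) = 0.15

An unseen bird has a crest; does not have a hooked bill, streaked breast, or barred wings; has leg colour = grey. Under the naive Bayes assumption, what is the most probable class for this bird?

sparrow: 0.45 × (1−0.6) × 0.2 × 0.5 × (1−0.9) × (1−0.3) = 0.00126
finch: 0.1 × (1−0.35) × 0.35 × 0.8 × (1−0.7) × (1−0.9) = 0.000546
warbler: 0.45 × (1−0.4) × 0.45 × 0.3 × (1−0.8) × (1−0.15) = 0.0061965
Highest score → warbler.

warbler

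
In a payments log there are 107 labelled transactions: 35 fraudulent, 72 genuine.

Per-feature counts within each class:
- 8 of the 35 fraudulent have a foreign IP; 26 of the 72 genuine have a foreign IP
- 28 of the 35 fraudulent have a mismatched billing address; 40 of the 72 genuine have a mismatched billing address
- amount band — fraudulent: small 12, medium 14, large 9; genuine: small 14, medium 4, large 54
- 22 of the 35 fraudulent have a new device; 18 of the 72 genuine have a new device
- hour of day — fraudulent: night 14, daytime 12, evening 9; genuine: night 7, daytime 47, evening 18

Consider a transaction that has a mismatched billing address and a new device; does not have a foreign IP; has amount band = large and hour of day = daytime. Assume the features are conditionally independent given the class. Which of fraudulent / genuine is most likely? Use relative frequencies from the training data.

fraudulent: (35/107) × (27/35) × (28/35) × (9/35) × (22/35) × (12/35) ≈ 0.011187
genuine: (72/107) × (46/72) × (40/72) × (54/72) × (18/72) × (47/72) ≈ 0.0292326
Highest score → genuine.

genuine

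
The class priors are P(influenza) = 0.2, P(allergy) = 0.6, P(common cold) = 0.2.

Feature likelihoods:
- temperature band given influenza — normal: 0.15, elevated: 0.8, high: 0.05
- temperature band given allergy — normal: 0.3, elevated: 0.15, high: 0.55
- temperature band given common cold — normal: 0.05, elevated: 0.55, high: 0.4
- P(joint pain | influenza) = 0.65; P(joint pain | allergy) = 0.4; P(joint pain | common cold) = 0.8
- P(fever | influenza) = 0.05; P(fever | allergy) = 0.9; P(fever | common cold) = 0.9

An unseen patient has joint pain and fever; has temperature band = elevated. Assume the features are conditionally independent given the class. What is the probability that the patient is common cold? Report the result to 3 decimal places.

0.678

influenza: 0.2 × 0.8 × 0.65 × 0.05 = 0.0052
allergy: 0.6 × 0.15 × 0.4 × 0.9 = 0.0324
common cold: 0.2 × 0.55 × 0.8 × 0.9 = 0.0792
P(common cold | x) = 0.0792 / 0.1168 ≈ 0.678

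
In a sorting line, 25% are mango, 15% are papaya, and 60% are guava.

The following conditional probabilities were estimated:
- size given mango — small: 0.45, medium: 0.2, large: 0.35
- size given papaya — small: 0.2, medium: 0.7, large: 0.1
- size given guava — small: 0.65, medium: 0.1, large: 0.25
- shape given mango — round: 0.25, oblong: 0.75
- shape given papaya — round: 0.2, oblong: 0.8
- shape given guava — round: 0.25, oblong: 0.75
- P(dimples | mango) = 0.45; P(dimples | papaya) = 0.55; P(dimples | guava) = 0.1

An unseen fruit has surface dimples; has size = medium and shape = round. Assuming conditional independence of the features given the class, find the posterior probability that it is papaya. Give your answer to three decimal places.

0.618

mango: 0.25 × 0.2 × 0.25 × 0.45 = 0.005625
papaya: 0.15 × 0.7 × 0.2 × 0.55 = 0.01155
guava: 0.6 × 0.1 × 0.25 × 0.1 = 0.0015
P(papaya | x) = 0.01155 / 0.018675 ≈ 0.618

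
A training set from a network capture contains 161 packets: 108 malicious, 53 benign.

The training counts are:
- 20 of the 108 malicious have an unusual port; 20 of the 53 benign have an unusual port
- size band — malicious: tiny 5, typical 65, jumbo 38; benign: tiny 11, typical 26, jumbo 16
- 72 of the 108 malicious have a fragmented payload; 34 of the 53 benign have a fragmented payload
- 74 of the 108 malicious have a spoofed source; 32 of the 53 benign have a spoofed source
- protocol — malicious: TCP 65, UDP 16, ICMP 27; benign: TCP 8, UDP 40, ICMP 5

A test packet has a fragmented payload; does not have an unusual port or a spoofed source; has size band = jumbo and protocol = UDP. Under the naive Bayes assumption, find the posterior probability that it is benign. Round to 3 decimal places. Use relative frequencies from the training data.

0.665

malicious: (108/161) × (88/108) × (38/108) × (72/108) × (34/108) × (16/108) ≈ 0.00597966
benign: (53/161) × (33/53) × (16/53) × (34/53) × (21/53) × (40/53) ≈ 0.0118703
P(benign | x) = 0.0118703 / 0.01784996 ≈ 0.665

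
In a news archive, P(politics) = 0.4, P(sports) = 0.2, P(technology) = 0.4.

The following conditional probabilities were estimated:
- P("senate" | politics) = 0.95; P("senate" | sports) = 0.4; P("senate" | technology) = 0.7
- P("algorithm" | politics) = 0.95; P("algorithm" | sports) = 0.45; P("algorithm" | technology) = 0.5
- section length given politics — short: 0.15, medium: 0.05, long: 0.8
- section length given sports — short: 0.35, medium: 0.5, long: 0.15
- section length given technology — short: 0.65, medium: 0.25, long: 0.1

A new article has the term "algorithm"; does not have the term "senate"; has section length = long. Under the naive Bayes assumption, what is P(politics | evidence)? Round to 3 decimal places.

politics: 0.4 × (1−0.95) × 0.95 × 0.8 = 0.0152
sports: 0.2 × (1−0.4) × 0.45 × 0.15 = 0.0081
technology: 0.4 × (1−0.7) × 0.5 × 0.1 = 0.006
P(politics | x) = 0.0152 / 0.0293 ≈ 0.519

0.519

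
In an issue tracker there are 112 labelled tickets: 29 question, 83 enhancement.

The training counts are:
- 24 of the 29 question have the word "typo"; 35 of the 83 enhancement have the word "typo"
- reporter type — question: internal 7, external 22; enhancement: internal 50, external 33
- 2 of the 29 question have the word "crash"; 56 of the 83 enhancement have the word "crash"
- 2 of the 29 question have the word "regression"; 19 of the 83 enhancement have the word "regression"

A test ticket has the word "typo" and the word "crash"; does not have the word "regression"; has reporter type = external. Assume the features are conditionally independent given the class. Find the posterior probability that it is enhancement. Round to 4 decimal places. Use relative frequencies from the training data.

0.8610

question: (29/112) × (24/29) × (22/29) × (2/29) × (27/29) ≈ 0.010438
enhancement: (83/112) × (35/83) × (33/83) × (56/83) × (64/83) ≈ 0.0646395
P(enhancement | x) = 0.0646395 / 0.0750775 ≈ 0.8610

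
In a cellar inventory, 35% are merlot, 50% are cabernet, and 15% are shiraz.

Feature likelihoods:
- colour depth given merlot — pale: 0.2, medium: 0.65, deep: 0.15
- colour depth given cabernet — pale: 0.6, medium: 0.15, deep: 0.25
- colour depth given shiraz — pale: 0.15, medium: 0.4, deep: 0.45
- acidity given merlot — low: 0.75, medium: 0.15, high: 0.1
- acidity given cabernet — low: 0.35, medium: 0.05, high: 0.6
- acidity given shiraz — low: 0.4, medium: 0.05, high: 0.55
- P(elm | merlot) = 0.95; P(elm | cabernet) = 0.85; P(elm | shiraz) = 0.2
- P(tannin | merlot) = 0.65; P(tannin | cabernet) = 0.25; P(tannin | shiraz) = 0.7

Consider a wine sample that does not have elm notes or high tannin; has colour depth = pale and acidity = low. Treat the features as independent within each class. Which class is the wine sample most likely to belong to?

cabernet

merlot: 0.35 × 0.2 × 0.75 × (1−0.95) × (1−0.65) = 0.00091875
cabernet: 0.5 × 0.6 × 0.35 × (1−0.85) × (1−0.25) = 0.0118125
shiraz: 0.15 × 0.15 × 0.4 × (1−0.2) × (1−0.7) = 0.00216
Highest score → cabernet.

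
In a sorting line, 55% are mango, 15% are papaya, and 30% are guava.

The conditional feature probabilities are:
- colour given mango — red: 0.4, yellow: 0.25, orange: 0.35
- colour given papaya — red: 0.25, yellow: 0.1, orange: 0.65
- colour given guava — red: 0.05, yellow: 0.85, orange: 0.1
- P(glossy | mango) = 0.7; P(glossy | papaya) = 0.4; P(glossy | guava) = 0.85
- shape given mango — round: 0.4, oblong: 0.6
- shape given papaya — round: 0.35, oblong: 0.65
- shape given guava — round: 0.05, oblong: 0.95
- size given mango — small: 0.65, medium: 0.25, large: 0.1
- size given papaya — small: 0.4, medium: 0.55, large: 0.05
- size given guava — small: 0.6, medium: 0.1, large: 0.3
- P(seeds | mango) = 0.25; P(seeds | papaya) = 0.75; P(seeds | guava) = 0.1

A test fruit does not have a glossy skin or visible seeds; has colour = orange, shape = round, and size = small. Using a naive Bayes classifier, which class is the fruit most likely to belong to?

mango: 0.55 × 0.35 × (1−0.7) × 0.4 × 0.65 × (1−0.25) = 0.01126125
papaya: 0.15 × 0.65 × (1−0.4) × 0.35 × 0.4 × (1−0.75) = 0.0020475
guava: 0.3 × 0.1 × (1−0.85) × 0.05 × 0.6 × (1−0.1) = 0.0001215
Highest score → mango.

mango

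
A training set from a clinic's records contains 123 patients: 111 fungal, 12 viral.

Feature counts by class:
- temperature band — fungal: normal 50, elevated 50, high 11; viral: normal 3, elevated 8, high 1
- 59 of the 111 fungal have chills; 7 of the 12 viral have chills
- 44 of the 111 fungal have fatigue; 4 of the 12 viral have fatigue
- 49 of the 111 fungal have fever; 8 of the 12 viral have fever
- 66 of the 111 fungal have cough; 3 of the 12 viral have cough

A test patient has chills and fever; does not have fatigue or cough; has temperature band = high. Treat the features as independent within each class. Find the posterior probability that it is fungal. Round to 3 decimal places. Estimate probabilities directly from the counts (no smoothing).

fungal: (111/123) × (11/111) × (59/111) × (67/111) × (49/111) × (45/111) ≈ 0.00513489
viral: (12/123) × (1/12) × (7/12) × (8/12) × (8/12) × (9/12) ≈ 0.00158085
P(fungal | x) = 0.00513489 / 0.00671574 ≈ 0.765

0.765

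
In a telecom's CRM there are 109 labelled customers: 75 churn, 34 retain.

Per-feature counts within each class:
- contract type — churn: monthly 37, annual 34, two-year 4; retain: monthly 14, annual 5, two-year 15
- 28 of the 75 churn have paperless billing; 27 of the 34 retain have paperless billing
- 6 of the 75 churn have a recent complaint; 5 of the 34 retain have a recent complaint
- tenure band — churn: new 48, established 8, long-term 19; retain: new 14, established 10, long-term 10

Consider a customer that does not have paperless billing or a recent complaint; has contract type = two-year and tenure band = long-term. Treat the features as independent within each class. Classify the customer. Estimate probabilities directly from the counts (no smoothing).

churn: (75/109) × (4/75) × (47/75) × (69/75) × (19/75) ≈ 0.00535982
retain: (34/109) × (15/34) × (7/34) × (29/34) × (10/34) ≈ 0.00710762
Highest score → retain.

retain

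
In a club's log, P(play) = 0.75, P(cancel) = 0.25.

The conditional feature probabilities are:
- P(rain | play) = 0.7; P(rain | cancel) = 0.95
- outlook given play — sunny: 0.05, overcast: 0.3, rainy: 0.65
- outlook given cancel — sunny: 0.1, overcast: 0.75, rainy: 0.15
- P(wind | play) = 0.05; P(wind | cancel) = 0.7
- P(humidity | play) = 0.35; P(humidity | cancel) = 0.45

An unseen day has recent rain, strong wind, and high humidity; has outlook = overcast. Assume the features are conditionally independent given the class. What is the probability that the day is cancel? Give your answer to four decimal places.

0.9532

play: 0.75 × 0.7 × 0.3 × 0.05 × 0.35 = 0.00275625
cancel: 0.25 × 0.95 × 0.75 × 0.7 × 0.45 = 0.056109375
P(cancel | x) = 0.056109375 / 0.058865625 ≈ 0.9532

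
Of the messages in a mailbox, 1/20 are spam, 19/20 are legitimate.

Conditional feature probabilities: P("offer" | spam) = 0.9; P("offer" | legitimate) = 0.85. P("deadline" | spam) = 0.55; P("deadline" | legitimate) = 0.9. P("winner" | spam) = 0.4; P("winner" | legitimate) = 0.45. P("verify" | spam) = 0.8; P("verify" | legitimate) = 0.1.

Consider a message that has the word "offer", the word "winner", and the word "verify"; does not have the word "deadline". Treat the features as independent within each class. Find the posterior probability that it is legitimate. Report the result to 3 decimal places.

spam: 0.05 × 0.9 × (1−0.55) × 0.4 × 0.8 = 0.00648
legitimate: 0.95 × 0.85 × (1−0.9) × 0.45 × 0.1 = 0.00363375
P(legitimate | x) = 0.00363375 / 0.01011375 ≈ 0.359

0.359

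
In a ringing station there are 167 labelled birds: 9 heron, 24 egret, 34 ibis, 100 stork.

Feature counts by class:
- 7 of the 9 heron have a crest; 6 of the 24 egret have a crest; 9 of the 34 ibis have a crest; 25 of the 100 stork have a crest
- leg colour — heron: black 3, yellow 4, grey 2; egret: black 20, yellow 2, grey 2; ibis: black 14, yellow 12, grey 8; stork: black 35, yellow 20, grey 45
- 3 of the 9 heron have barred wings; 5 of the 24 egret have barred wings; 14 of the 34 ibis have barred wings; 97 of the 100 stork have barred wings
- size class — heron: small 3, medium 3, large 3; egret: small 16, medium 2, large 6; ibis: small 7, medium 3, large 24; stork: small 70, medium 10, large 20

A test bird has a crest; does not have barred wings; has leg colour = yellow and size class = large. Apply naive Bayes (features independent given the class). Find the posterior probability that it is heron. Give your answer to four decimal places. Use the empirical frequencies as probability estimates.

0.3232

heron: (9/167) × (7/9) × (4/9) × (6/9) × (3/9) ≈ 0.00413987
egret: (24/167) × (6/24) × (2/24) × (19/24) × (6/24) ≈ 0.000592565
ibis: (34/167) × (9/34) × (12/34) × (20/34) × (24/34) ≈ 0.0078979
stork: (100/167) × (25/100) × (20/100) × (3/100) × (20/100) ≈ 0.000179641
P(heron | x) = 0.00413987 / 0.012809976 ≈ 0.3232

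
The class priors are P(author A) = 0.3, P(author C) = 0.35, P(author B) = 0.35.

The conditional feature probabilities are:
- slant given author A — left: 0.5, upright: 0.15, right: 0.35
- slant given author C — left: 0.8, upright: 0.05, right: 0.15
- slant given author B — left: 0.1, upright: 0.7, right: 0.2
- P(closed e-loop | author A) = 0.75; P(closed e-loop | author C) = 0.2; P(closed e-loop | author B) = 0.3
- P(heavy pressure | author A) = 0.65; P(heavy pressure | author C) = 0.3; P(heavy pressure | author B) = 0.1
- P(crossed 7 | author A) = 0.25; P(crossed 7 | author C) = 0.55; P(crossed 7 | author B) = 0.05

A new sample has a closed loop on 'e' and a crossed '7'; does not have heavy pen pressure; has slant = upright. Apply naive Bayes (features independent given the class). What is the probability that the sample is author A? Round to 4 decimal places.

0.3882

author A: 0.3 × 0.15 × 0.75 × (1−0.65) × 0.25 = 0.002953125
author C: 0.35 × 0.05 × 0.2 × (1−0.3) × 0.55 = 0.0013475
author B: 0.35 × 0.7 × 0.3 × (1−0.1) × 0.05 = 0.0033075
P(author A | x) = 0.002953125 / 0.007608125 ≈ 0.3882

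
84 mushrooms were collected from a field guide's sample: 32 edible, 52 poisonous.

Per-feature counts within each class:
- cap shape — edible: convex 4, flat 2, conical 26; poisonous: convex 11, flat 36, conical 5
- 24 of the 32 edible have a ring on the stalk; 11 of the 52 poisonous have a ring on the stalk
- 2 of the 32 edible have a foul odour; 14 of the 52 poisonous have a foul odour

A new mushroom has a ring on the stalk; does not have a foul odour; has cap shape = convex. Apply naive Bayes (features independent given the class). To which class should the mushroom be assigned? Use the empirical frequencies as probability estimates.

edible: (32/84) × (4/32) × (24/32) × (30/32) ≈ 0.0334821
poisonous: (52/84) × (11/52) × (11/52) × (38/52) ≈ 0.0202434
Highest score → edible.

edible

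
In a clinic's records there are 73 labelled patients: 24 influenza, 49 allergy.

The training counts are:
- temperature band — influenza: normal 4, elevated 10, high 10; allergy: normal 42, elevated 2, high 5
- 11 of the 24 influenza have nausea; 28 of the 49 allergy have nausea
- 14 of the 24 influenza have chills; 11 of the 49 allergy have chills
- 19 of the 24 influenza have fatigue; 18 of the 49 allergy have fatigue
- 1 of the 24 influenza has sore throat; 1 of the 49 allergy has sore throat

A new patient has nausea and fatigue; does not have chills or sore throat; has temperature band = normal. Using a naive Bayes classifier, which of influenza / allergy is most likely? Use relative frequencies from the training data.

influenza: (24/73) × (4/24) × (11/24) × (10/24) × (19/24) × (23/24) ≈ 0.00793901
allergy: (49/73) × (42/49) × (28/49) × (38/49) × (18/49) × (48/49) ≈ 0.0917482
Highest score → allergy.

allergy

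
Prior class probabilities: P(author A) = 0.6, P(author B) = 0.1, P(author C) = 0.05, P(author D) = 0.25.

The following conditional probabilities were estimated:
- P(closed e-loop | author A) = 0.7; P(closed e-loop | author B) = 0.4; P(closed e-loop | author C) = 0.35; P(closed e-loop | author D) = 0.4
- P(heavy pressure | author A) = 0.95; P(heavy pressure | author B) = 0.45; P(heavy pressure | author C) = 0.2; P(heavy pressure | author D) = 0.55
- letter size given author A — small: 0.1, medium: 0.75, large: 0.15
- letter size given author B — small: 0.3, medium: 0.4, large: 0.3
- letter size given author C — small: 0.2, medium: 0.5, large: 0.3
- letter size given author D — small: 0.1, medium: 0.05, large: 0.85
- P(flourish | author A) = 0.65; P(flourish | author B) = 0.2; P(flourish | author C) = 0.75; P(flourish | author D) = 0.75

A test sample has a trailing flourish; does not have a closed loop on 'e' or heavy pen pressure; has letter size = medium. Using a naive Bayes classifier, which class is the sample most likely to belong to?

author C

author A: 0.6 × (1−0.7) × (1−0.95) × 0.75 × 0.65 = 0.0043875
author B: 0.1 × (1−0.4) × (1−0.45) × 0.4 × 0.2 = 0.00264
author C: 0.05 × (1−0.35) × (1−0.2) × 0.5 × 0.75 = 0.00975
author D: 0.25 × (1−0.4) × (1−0.55) × 0.05 × 0.75 = 0.00253125
Highest score → author C.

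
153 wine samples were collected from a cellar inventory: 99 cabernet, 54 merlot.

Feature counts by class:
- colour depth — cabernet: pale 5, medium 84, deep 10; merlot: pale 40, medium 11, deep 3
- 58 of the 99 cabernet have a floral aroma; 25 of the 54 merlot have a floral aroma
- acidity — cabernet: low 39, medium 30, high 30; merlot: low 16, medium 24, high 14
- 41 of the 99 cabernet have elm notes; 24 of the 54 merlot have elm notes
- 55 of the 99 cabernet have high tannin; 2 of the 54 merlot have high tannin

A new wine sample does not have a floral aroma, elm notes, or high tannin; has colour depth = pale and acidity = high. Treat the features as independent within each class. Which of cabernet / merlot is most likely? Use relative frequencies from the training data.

cabernet: (99/153) × (5/99) × (41/99) × (30/99) × (58/99) × (44/99) ≈ 0.00106788
merlot: (54/153) × (40/54) × (29/54) × (14/54) × (30/54) × (52/54) ≈ 0.0194735
Highest score → merlot.

merlot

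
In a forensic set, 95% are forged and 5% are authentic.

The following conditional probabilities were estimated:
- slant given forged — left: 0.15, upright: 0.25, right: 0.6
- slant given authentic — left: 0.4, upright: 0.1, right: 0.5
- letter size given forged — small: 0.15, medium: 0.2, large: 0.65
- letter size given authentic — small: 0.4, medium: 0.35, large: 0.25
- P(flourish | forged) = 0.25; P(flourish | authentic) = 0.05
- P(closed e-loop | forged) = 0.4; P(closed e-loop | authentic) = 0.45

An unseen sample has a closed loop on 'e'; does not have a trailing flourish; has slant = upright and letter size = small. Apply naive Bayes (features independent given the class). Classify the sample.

forged: 0.95 × 0.25 × 0.15 × (1−0.25) × 0.4 = 0.0106875
authentic: 0.05 × 0.1 × 0.4 × (1−0.05) × 0.45 = 0.000855
Highest score → forged.

forged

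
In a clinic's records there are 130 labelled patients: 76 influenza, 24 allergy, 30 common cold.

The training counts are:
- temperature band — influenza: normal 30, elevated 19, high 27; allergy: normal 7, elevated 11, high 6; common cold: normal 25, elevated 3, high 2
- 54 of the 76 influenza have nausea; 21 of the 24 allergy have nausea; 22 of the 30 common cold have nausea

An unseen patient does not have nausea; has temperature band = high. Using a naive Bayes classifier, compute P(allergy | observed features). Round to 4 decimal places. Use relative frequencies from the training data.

0.0824

influenza: (76/130) × (27/76) × (22/76) ≈ 0.0601215
allergy: (24/130) × (6/24) × (3/24) ≈ 0.00576923
common cold: (30/130) × (2/30) × (8/30) ≈ 0.00410256
P(allergy | x) = 0.00576923 / 0.06999329 ≈ 0.0824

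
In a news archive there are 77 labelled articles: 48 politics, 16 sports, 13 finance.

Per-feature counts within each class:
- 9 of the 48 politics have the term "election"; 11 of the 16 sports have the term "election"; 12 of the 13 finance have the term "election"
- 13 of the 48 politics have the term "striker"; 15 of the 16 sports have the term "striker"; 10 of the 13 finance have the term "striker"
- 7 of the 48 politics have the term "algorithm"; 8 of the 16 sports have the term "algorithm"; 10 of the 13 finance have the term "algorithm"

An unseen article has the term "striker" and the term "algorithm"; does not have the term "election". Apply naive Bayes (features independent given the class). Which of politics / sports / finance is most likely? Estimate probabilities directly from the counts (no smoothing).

sports

politics: (48/77) × (39/48) × (13/48) × (7/48) ≈ 0.0200047
sports: (16/77) × (5/16) × (15/16) × (8/16) ≈ 0.0304383
finance: (13/77) × (1/13) × (10/13) × (10/13) ≈ 0.00768462
Highest score → sports.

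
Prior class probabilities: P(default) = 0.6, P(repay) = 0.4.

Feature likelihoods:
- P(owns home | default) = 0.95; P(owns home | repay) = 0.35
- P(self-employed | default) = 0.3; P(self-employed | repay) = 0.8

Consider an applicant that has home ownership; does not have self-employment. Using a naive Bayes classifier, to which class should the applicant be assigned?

default: 0.6 × 0.95 × (1−0.3) = 0.399
repay: 0.4 × 0.35 × (1−0.8) = 0.028
Highest score → default.

default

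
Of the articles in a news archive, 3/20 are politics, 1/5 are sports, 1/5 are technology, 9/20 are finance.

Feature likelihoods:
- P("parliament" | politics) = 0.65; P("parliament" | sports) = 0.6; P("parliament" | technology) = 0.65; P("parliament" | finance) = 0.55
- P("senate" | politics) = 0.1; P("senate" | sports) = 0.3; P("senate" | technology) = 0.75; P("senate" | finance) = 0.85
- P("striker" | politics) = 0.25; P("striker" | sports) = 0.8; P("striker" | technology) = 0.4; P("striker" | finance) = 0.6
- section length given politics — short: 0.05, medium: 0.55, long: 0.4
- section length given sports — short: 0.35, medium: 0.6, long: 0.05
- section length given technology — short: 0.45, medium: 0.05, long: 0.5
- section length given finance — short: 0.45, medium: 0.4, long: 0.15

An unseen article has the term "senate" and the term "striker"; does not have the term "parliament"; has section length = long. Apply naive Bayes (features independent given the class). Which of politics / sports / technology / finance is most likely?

finance

politics: 0.15 × (1−0.65) × 0.1 × 0.25 × 0.4 = 0.000525
sports: 0.2 × (1−0.6) × 0.3 × 0.8 × 0.05 = 0.00096
technology: 0.2 × (1−0.65) × 0.75 × 0.4 × 0.5 = 0.0105
finance: 0.45 × (1−0.55) × 0.85 × 0.6 × 0.15 = 0.01549125
Highest score → finance.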